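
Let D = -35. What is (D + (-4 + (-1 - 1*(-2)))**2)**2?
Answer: 676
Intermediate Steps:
(D + (-4 + (-1 - 1*(-2)))**2)**2 = (-35 + (-4 + (-1 - 1*(-2)))**2)**2 = (-35 + (-4 + (-1 + 2))**2)**2 = (-35 + (-4 + 1)**2)**2 = (-35 + (-3)**2)**2 = (-35 + 9)**2 = (-26)**2 = 676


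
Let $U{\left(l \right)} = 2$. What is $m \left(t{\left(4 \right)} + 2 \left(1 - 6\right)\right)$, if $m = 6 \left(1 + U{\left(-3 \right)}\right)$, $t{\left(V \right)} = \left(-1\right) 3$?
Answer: $-234$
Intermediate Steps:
$t{\left(V \right)} = -3$
$m = 18$ ($m = 6 \left(1 + 2\right) = 6 \cdot 3 = 18$)
$m \left(t{\left(4 \right)} + 2 \left(1 - 6\right)\right) = 18 \left(-3 + 2 \left(1 - 6\right)\right) = 18 \left(-3 + 2 \left(-5\right)\right) = 18 \left(-3 - 10\right) = 18 \left(-13\right) = -234$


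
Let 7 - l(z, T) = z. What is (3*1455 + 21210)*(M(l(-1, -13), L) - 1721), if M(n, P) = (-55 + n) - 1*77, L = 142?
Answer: -47185875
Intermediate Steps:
l(z, T) = 7 - z
M(n, P) = -132 + n (M(n, P) = (-55 + n) - 77 = -132 + n)
(3*1455 + 21210)*(M(l(-1, -13), L) - 1721) = (3*1455 + 21210)*((-132 + (7 - 1*(-1))) - 1721) = (4365 + 21210)*((-132 + (7 + 1)) - 1721) = 25575*((-132 + 8) - 1721) = 25575*(-124 - 1721) = 25575*(-1845) = -47185875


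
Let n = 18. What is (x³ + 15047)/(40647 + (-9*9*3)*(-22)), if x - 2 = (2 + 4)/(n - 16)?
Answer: 15172/45993 ≈ 0.32988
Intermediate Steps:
x = 5 (x = 2 + (2 + 4)/(18 - 16) = 2 + 6/2 = 2 + 6*(½) = 2 + 3 = 5)
(x³ + 15047)/(40647 + (-9*9*3)*(-22)) = (5³ + 15047)/(40647 + (-9*9*3)*(-22)) = (125 + 15047)/(40647 - 81*3*(-22)) = 15172/(40647 - 243*(-22)) = 15172/(40647 + 5346) = 15172/45993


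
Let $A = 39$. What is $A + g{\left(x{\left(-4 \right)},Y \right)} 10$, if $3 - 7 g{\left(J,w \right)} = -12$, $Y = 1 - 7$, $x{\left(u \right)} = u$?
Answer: $\frac{423}{7} \approx 60.429$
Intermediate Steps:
$Y = -6$ ($Y = 1 - 7 = -6$)
$g{\left(J,w \right)} = \frac{15}{7}$ ($g{\left(J,w \right)} = \frac{3}{7} - - \frac{12}{7} = \frac{3}{7} + \frac{12}{7} = \frac{15}{7}$)
$A + g{\left(x{\left(-4 \right)},Y \right)} 10 = 39 + \frac{15}{7} \cdot 10 = 39 + \frac{150}{7} = \frac{423}{7}$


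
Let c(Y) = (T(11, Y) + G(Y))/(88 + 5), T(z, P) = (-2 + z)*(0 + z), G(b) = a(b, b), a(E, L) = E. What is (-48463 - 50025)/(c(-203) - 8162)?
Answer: 4579692/379585 ≈ 12.065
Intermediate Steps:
G(b) = b
T(z, P) = z*(-2 + z) (T(z, P) = (-2 + z)*z = z*(-2 + z))
c(Y) = 33/31 + Y/93 (c(Y) = (11*(-2 + 11) + Y)/(88 + 5) = (11*9 + Y)/93 = (99 + Y)*(1/93) = 33/31 + Y/93)
(-48463 - 50025)/(c(-203) - 8162) = (-48463 - 50025)/((33/31 + (1/93)*(-203)) - 8162) = -98488/((33/31 - 203/93) - 8162) = -98488/(-104/93 - 8162) = -98488/(-759170/93) = -98488*(-93/759170) = 4579692/379585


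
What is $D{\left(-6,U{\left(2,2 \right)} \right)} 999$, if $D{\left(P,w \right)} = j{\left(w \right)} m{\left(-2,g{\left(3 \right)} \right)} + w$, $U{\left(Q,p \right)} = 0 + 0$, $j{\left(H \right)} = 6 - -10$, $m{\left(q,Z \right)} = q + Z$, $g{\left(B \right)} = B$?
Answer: $15984$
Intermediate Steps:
$m{\left(q,Z \right)} = Z + q$
$j{\left(H \right)} = 16$ ($j{\left(H \right)} = 6 + 10 = 16$)
$U{\left(Q,p \right)} = 0$
$D{\left(P,w \right)} = 16 + w$ ($D{\left(P,w \right)} = 16 \left(3 - 2\right) + w = 16 \cdot 1 + w = 16 + w$)
$D{\left(-6,U{\left(2,2 \right)} \right)} 999 = \left(16 + 0\right) 999 = 16 \cdot 999 = 15984$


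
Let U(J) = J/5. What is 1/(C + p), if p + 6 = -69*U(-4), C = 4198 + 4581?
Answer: 5/44141 ≈ 0.00011327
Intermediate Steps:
U(J) = J/5 (U(J) = J*(⅕) = J/5)
C = 8779
p = 246/5 (p = -6 - 69*(-4)/5 = -6 - 69*(-⅘) = -6 + 276/5 = 246/5 ≈ 49.200)
1/(C + p) = 1/(8779 + 246/5) = 1/(44141/5) = 5/44141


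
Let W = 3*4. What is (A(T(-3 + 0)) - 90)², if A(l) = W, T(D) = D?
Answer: 6084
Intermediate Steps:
W = 12
A(l) = 12
(A(T(-3 + 0)) - 90)² = (12 - 90)² = (-78)² = 6084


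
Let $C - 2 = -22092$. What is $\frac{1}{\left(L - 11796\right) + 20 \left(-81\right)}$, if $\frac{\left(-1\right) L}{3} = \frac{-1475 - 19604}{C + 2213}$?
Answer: $- \frac{19877}{266733069} \approx -7.452 \cdot 10^{-5}$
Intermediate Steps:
$C = -22090$ ($C = 2 - 22092 = -22090$)
$L = - \frac{63237}{19877}$ ($L = - 3 \frac{-1475 - 19604}{-22090 + 2213} = - 3 \left(- \frac{21079}{-19877}\right) = - 3 \left(\left(-21079\right) \left(- \frac{1}{19877}\right)\right) = \left(-3\right) \frac{21079}{19877} = - \frac{63237}{19877} \approx -3.1814$)
$\frac{1}{\left(L - 11796\right) + 20 \left(-81\right)} = \frac{1}{\left(- \frac{63237}{19877} - 11796\right) + 20 \left(-81\right)} = \frac{1}{\left(- \frac{63237}{19877} - 11796\right) - 1620} = \frac{1}{- \frac{234532329}{19877} - 1620} = \frac{1}{- \frac{266733069}{19877}} = - \frac{19877}{266733069}$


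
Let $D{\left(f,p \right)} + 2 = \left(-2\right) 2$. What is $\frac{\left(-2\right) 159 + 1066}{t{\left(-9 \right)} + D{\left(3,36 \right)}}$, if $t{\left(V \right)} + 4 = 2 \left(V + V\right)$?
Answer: $- \frac{374}{23} \approx -16.261$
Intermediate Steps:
$D{\left(f,p \right)} = -6$ ($D{\left(f,p \right)} = -2 - 4 = -6$)
$t{\left(V \right)} = -4 + 4 V$ ($t{\left(V \right)} = -4 + 2 \left(V + V\right) = -4 + 2 \cdot 2 V = -4 + 4 V$)
$\frac{\left(-2\right) 159 + 1066}{t{\left(-9 \right)} + D{\left(3,36 \right)}} = \frac{\left(-2\right) 159 + 1066}{\left(-4 + 4 \left(-9\right)\right) - 6} = \frac{-318 + 1066}{\left(-4 - 36\right) - 6} = \frac{748}{-40 - 6} = \frac{748}{-46} = 748 \left(- \frac{1}{46}\right) = - \frac{374}{23}$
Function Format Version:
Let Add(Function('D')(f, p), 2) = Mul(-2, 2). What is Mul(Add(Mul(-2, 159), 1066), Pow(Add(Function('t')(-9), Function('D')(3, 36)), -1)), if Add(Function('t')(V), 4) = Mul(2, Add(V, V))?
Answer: Rational(-374, 23) ≈ -16.261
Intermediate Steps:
Function('D')(f, p) = -6 (Function('D')(f, p) = Add(-2, Mul(-2, 2)) = Add(-2, -4) = -6)
Function('t')(V) = Add(-4, Mul(4, V)) (Function('t')(V) = Add(-4, Mul(2, Add(V, V))) = Add(-4, Mul(2, Mul(2, V))) = Add(-4, Mul(4, V)))
Mul(Add(Mul(-2, 159), 1066), Pow(Add(Function('t')(-9), Function('D')(3, 36)), -1)) = Mul(Add(Mul(-2, 159), 1066), Pow(Add(Add(-4, Mul(4, -9)), -6), -1)) = Mul(Add(-318, 1066), Pow(Add(Add(-4, -36), -6), -1)) = Mul(748, Pow(Add(-40, -6), -1)) = Mul(748, Pow(-46, -1)) = Mul(748, Rational(-1, 46)) = Rational(-374, 23)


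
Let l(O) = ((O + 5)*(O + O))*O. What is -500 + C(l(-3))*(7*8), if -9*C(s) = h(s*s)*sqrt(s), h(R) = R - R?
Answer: -500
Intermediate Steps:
h(R) = 0
l(O) = 2*O**2*(5 + O) (l(O) = ((5 + O)*(2*O))*O = (2*O*(5 + O))*O = 2*O**2*(5 + O))
C(s) = 0 (C(s) = -0*sqrt(s) = -1/9*0 = 0)
-500 + C(l(-3))*(7*8) = -500 + 0*(7*8) = -500 + 0*56 = -500 + 0 = -500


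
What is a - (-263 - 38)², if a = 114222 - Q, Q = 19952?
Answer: 3669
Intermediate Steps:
a = 94270 (a = 114222 - 1*19952 = 114222 - 19952 = 94270)
a - (-263 - 38)² = 94270 - (-263 - 38)² = 94270 - 1*(-301)² = 94270 - 1*90601 = 94270 - 90601 = 3669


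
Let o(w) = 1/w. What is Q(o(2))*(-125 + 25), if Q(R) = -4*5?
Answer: 2000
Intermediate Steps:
Q(R) = -20
Q(o(2))*(-125 + 25) = -20*(-125 + 25) = -20*(-100) = 2000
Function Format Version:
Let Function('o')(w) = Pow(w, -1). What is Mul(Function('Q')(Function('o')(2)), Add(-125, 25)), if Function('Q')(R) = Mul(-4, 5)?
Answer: 2000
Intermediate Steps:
Function('Q')(R) = -20
Mul(Function('Q')(Function('o')(2)), Add(-125, 25)) = Mul(-20, Add(-125, 25)) = Mul(-20, -100) = 2000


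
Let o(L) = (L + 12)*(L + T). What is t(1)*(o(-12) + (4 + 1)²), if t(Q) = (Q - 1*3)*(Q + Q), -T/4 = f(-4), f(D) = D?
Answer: -100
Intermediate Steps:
T = 16 (T = -4*(-4) = 16)
o(L) = (12 + L)*(16 + L) (o(L) = (L + 12)*(L + 16) = (12 + L)*(16 + L))
t(Q) = 2*Q*(-3 + Q) (t(Q) = (Q - 3)*(2*Q) = (-3 + Q)*(2*Q) = 2*Q*(-3 + Q))
t(1)*(o(-12) + (4 + 1)²) = (2*1*(-3 + 1))*((192 + (-12)² + 28*(-12)) + (4 + 1)²) = (2*1*(-2))*((192 + 144 - 336) + 5²) = -4*(0 + 25) = -4*25 = -100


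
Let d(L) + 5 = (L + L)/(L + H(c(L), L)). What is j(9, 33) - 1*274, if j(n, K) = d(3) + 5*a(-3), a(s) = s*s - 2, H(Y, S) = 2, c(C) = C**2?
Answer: -1214/5 ≈ -242.80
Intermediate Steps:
d(L) = -5 + 2*L/(2 + L) (d(L) = -5 + (L + L)/(L + 2) = -5 + (2*L)/(2 + L) = -5 + 2*L/(2 + L))
a(s) = -2 + s**2 (a(s) = s**2 - 2 = -2 + s**2)
j(n, K) = 156/5 (j(n, K) = (-10 - 3*3)/(2 + 3) + 5*(-2 + (-3)**2) = (-10 - 9)/5 + 5*(-2 + 9) = (1/5)*(-19) + 5*7 = -19/5 + 35 = 156/5)
j(9, 33) - 1*274 = 156/5 - 1*274 = 156/5 - 274 = -1214/5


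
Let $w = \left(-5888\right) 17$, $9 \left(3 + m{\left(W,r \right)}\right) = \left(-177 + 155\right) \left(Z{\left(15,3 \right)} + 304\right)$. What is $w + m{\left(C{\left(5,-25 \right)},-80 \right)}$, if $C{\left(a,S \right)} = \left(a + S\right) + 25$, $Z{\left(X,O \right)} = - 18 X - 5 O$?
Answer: $- \frac{901309}{9} \approx -1.0015 \cdot 10^{5}$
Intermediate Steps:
$C{\left(a,S \right)} = 25 + S + a$ ($C{\left(a,S \right)} = \left(S + a\right) + 25 = 25 + S + a$)
$m{\left(W,r \right)} = - \frac{445}{9}$ ($m{\left(W,r \right)} = -3 + \frac{\left(-177 + 155\right) \left(\left(\left(-18\right) 15 - 15\right) + 304\right)}{9} = -3 + \frac{\left(-22\right) \left(\left(-270 - 15\right) + 304\right)}{9} = -3 + \frac{\left(-22\right) \left(-285 + 304\right)}{9} = -3 + \frac{\left(-22\right) 19}{9} = -3 + \frac{1}{9} \left(-418\right) = -3 - \frac{418}{9} = - \frac{445}{9}$)
$w = -100096$
$w + m{\left(C{\left(5,-25 \right)},-80 \right)} = -100096 - \frac{445}{9} = - \frac{901309}{9}$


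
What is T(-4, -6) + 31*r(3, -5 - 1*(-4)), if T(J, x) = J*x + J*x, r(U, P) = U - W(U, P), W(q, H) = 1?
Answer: 110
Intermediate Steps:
r(U, P) = -1 + U (r(U, P) = U - 1*1 = U - 1 = -1 + U)
T(J, x) = 2*J*x
T(-4, -6) + 31*r(3, -5 - 1*(-4)) = 2*(-4)*(-6) + 31*(-1 + 3) = 48 + 31*2 = 48 + 62 = 110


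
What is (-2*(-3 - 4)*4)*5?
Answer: 280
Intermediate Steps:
(-2*(-3 - 4)*4)*5 = (-2*(-7)*4)*5 = (14*4)*5 = 56*5 = 280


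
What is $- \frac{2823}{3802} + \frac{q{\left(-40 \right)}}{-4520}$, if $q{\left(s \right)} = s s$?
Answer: $- \frac{471079}{429626} \approx -1.0965$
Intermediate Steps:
$q{\left(s \right)} = s^{2}$
$- \frac{2823}{3802} + \frac{q{\left(-40 \right)}}{-4520} = - \frac{2823}{3802} + \frac{\left(-40\right)^{2}}{-4520} = \left(-2823\right) \frac{1}{3802} + 1600 \left(- \frac{1}{4520}\right) = - \frac{2823}{3802} - \frac{40}{113} = - \frac{471079}{429626}$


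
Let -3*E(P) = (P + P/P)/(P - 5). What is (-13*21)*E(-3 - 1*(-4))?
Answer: -91/2 ≈ -45.500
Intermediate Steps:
E(P) = -(1 + P)/(3*(-5 + P)) (E(P) = -(P + P/P)/(3*(P - 5)) = -(P + 1)/(3*(-5 + P)) = -(1 + P)/(3*(-5 + P)))
(-13*21)*E(-3 - 1*(-4)) = (-13*21)*((-1 - (-3 - 1*(-4)))/(3*(-5 + (-3 - 1*(-4))))) = -91*(-1 - (-3 + 4))/(-5 + (-3 + 4)) = -91*(-1 - 1*1)/(-5 + 1) = -91*(-1 - 1)/(-4) = -91*(-1)*(-2)/4 = -273*⅙ = -91/2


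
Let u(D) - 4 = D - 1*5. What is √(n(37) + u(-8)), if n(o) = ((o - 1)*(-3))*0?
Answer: 3*I ≈ 3.0*I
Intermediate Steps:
u(D) = -1 + D (u(D) = 4 + (D - 1*5) = 4 + (D - 5) = 4 + (-5 + D) = -1 + D)
n(o) = 0 (n(o) = ((-1 + o)*(-3))*0 = (3 - 3*o)*0 = 0)
√(n(37) + u(-8)) = √(0 + (-1 - 8)) = √(0 - 9) = √(-9) = 3*I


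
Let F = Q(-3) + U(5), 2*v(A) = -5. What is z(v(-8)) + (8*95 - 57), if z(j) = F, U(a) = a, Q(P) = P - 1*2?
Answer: 703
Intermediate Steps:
Q(P) = -2 + P (Q(P) = P - 2 = -2 + P)
v(A) = -5/2 (v(A) = (½)*(-5) = -5/2)
F = 0 (F = (-2 - 3) + 5 = -5 + 5 = 0)
z(j) = 0
z(v(-8)) + (8*95 - 57) = 0 + (8*95 - 57) = 0 + (760 - 57) = 0 + 703 = 703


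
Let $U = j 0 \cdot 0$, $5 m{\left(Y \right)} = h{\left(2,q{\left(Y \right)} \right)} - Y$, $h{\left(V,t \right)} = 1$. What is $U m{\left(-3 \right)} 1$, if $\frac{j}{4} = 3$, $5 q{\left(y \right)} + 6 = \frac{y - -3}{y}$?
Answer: $0$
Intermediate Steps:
$q{\left(y \right)} = - \frac{6}{5} + \frac{3 + y}{5 y}$ ($q{\left(y \right)} = - \frac{6}{5} + \frac{\left(y - -3\right) \frac{1}{y}}{5} = - \frac{6}{5} + \frac{\left(y + 3\right) \frac{1}{y}}{5} = - \frac{6}{5} + \frac{\left(3 + y\right) \frac{1}{y}}{5} = - \frac{6}{5} + \frac{\frac{1}{y} \left(3 + y\right)}{5} = - \frac{6}{5} + \frac{3 + y}{5 y}$)
$j = 12$ ($j = 4 \cdot 3 = 12$)
$m{\left(Y \right)} = \frac{1}{5} - \frac{Y}{5}$ ($m{\left(Y \right)} = \frac{1 - Y}{5} = \frac{1}{5} - \frac{Y}{5}$)
$U = 0$ ($U = 12 \cdot 0 \cdot 0 = 0 \cdot 0 = 0$)
$U m{\left(-3 \right)} 1 = 0 \left(\frac{1}{5} - - \frac{3}{5}\right) 1 = 0 \left(\frac{1}{5} + \frac{3}{5}\right) 1 = 0 \cdot \frac{4}{5} \cdot 1 = 0 \cdot 1 = 0$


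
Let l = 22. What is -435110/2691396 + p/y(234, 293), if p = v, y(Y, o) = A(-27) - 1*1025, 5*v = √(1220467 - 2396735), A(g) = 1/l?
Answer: -217555/1345698 - 44*I*√294067/112745 ≈ -0.16167 - 0.21163*I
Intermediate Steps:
A(g) = 1/22
v = 2*I*√294067/5 (v = √(1220467 - 2396735)/5 = √(-1176268)/5 = (2*I*√294067)/5 = 2*I*√294067/5 ≈ 216.91*I)
y(Y, o) = -22549/22 (y(Y, o) = 1/22 - 1*1025 = 1/22 - 1025 = -22549/22)
p = 2*I*√294067/5 ≈ 216.91*I
-435110/2691396 + p/y(234, 293) = -435110/2691396 + (2*I*√294067/5)/(-22549/22) = -435110*1/2691396 + (2*I*√294067/5)*(-22/22549) = -217555/1345698 - 44*I*√294067/112745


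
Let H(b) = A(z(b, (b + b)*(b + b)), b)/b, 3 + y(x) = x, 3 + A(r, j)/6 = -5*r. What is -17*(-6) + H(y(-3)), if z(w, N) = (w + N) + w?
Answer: 765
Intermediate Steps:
z(w, N) = N + 2*w (z(w, N) = (N + w) + w = N + 2*w)
A(r, j) = -18 - 30*r (A(r, j) = -18 + 6*(-5*r) = -18 - 30*r)
y(x) = -3 + x
H(b) = (-18 - 120*b² - 60*b)/b (H(b) = (-18 - 30*((b + b)*(b + b) + 2*b))/b = (-18 - 30*((2*b)*(2*b) + 2*b))/b = (-18 - 30*(4*b² + 2*b))/b = (-18 - 30*(2*b + 4*b²))/b = (-18 + (-120*b² - 60*b))/b = (-18 - 120*b² - 60*b)/b)
-17*(-6) + H(y(-3)) = -17*(-6) + (-60 - 120*(-3 - 3) - 18/(-3 - 3)) = 102 + (-60 - 120*(-6) - 18/(-6)) = 102 + (-60 + 720 - 18*(-⅙)) = 102 + (-60 + 720 + 3) = 102 + 663 = 765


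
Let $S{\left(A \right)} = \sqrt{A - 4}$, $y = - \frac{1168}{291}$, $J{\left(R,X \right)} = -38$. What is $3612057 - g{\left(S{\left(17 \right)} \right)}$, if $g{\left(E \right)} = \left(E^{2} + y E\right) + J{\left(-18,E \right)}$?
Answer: $3612082 + \frac{1168 \sqrt{13}}{291} \approx 3.6121 \cdot 10^{6}$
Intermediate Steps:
$y = - \frac{1168}{291}$ ($y = \left(-1168\right) \frac{1}{291} = - \frac{1168}{291} \approx -4.0137$)
$S{\left(A \right)} = \sqrt{-4 + A}$
$g{\left(E \right)} = -38 + E^{2} - \frac{1168 E}{291}$ ($g{\left(E \right)} = \left(E^{2} - \frac{1168 E}{291}\right) - 38 = -38 + E^{2} - \frac{1168 E}{291}$)
$3612057 - g{\left(S{\left(17 \right)} \right)} = 3612057 - \left(-38 + \left(\sqrt{-4 + 17}\right)^{2} - \frac{1168 \sqrt{-4 + 17}}{291}\right) = 3612057 - \left(-38 + \left(\sqrt{13}\right)^{2} - \frac{1168 \sqrt{13}}{291}\right) = 3612057 - \left(-38 + 13 - \frac{1168 \sqrt{13}}{291}\right) = 3612057 - \left(-25 - \frac{1168 \sqrt{13}}{291}\right) = 3612057 + \left(25 + \frac{1168 \sqrt{13}}{291}\right) = 3612082 + \frac{1168 \sqrt{13}}{291}$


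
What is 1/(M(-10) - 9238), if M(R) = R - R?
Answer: -1/9238 ≈ -0.00010825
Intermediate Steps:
M(R) = 0
1/(M(-10) - 9238) = 1/(0 - 9238) = 1/(-9238) = -1/9238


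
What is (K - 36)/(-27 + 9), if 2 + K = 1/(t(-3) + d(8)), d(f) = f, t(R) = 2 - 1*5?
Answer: 21/10 ≈ 2.1000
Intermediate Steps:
t(R) = -3 (t(R) = 2 - 5 = -3)
K = -9/5 (K = -2 + 1/(-3 + 8) = -2 + 1/5 = -2 + ⅕ = -9/5 ≈ -1.8000)
(K - 36)/(-27 + 9) = (-9/5 - 36)/(-27 + 9) = -189/5/(-18) = -189/5*(-1/18) = 21/10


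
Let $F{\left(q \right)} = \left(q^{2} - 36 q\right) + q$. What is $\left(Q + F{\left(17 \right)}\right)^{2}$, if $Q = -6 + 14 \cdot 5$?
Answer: $58564$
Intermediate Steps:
$F{\left(q \right)} = q^{2} - 35 q$
$Q = 64$ ($Q = -6 + 70 = 64$)
$\left(Q + F{\left(17 \right)}\right)^{2} = \left(64 + 17 \left(-35 + 17\right)\right)^{2} = \left(64 + 17 \left(-18\right)\right)^{2} = \left(64 - 306\right)^{2} = \left(-242\right)^{2} = 58564$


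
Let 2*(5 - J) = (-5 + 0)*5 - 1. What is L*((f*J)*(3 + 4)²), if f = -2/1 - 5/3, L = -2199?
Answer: 7111566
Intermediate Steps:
f = -11/3 (f = -2*1 - 5*⅓ = -2 - 5/3 = -11/3 ≈ -3.6667)
J = 18 (J = 5 - ((-5 + 0)*5 - 1)/2 = 5 - (-5*5 - 1)/2 = 5 - (-25 - 1)/2 = 5 - ½*(-26) = 5 + 13 = 18)
L*((f*J)*(3 + 4)²) = -2199*(-11/3*18)*(3 + 4)² = -(-145134)*7² = -(-145134)*49 = -2199*(-3234) = 7111566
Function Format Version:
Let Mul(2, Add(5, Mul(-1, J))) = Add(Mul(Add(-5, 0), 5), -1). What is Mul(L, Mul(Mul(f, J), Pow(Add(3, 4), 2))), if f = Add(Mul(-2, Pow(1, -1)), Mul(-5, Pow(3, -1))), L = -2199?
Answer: 7111566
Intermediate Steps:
f = Rational(-11, 3) (f = Add(Mul(-2, 1), Mul(-5, Rational(1, 3))) = Add(-2, Rational(-5, 3)) = Rational(-11, 3) ≈ -3.6667)
J = 18 (J = Add(5, Mul(Rational(-1, 2), Add(Mul(Add(-5, 0), 5), -1))) = Add(5, Mul(Rational(-1, 2), Add(Mul(-5, 5), -1))) = Add(5, Mul(Rational(-1, 2), Add(-25, -1))) = Add(5, Mul(Rational(-1, 2), -26)) = Add(5, 13) = 18)
Mul(L, Mul(Mul(f, J), Pow(Add(3, 4), 2))) = Mul(-2199, Mul(Mul(Rational(-11, 3), 18), Pow(Add(3, 4), 2))) = Mul(-2199, Mul(-66, Pow(7, 2))) = Mul(-2199, Mul(-66, 49)) = Mul(-2199, -3234) = 7111566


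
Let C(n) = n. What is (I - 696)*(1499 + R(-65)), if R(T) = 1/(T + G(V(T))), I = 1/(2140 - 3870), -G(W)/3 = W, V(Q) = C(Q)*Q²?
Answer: -1486909020150471/1425191300 ≈ -1.0433e+6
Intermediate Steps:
V(Q) = Q³ (V(Q) = Q*Q² = Q³)
G(W) = -3*W
I = -1/1730 (I = 1/(-1730) = -1/1730 ≈ -0.00057803)
R(T) = 1/(T - 3*T³)
(I - 696)*(1499 + R(-65)) = (-1/1730 - 696)*(1499 + 1/(-65 - 3*(-65)³)) = -1204081*(1499 + 1/(-65 - 3*(-274625)))/1730 = -1204081*(1499 + 1/(-65 + 823875))/1730 = -1204081*(1499 + 1/823810)/1730 = -1204081/1730*1234891191/823810 = -1486909020150471/1425191300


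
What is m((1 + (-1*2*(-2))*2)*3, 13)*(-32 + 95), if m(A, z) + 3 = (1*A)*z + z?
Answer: 22743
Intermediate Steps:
m(A, z) = -3 + z + A*z (m(A, z) = -3 + ((1*A)*z + z) = -3 + (A*z + z) = -3 + (z + A*z) = -3 + z + A*z)
m((1 + (-1*2*(-2))*2)*3, 13)*(-32 + 95) = (-3 + 13 + ((1 + (-1*2*(-2))*2)*3)*13)*(-32 + 95) = (-3 + 13 + ((1 - 2*(-2)*2)*3)*13)*63 = (-3 + 13 + ((1 + 4*2)*3)*13)*63 = (-3 + 13 + ((1 + 8)*3)*13)*63 = (-3 + 13 + (9*3)*13)*63 = (-3 + 13 + 27*13)*63 = (-3 + 13 + 351)*63 = 361*63 = 22743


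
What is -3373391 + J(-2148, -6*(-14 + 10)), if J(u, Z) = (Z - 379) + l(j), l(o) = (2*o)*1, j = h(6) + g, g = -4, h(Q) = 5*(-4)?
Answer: -3373794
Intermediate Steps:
h(Q) = -20
j = -24 (j = -20 - 4 = -24)
l(o) = 2*o
J(u, Z) = -427 + Z (J(u, Z) = (Z - 379) + 2*(-24) = (-379 + Z) - 48 = -427 + Z)
-3373391 + J(-2148, -6*(-14 + 10)) = -3373391 + (-427 - 6*(-14 + 10)) = -3373391 + (-427 - 6*(-4)) = -3373391 + (-427 + 24) = -3373391 - 403 = -3373794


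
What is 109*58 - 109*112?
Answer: -5886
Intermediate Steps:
109*58 - 109*112 = 6322 - 12208 = -5886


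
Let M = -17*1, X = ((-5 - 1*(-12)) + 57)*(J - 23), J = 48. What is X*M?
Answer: -27200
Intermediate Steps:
X = 1600 (X = ((-5 - 1*(-12)) + 57)*(48 - 23) = ((-5 + 12) + 57)*25 = (7 + 57)*25 = 64*25 = 1600)
M = -17
X*M = 1600*(-17) = -27200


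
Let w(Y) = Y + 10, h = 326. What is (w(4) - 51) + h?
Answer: 289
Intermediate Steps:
w(Y) = 10 + Y
(w(4) - 51) + h = ((10 + 4) - 51) + 326 = (14 - 51) + 326 = -37 + 326 = 289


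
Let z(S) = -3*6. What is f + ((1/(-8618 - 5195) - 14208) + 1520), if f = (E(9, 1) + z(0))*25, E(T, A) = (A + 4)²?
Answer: -172842070/13813 ≈ -12513.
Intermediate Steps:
z(S) = -18
E(T, A) = (4 + A)²
f = 175 (f = ((4 + 1)² - 18)*25 = (5² - 18)*25 = (25 - 18)*25 = 7*25 = 175)
f + ((1/(-8618 - 5195) - 14208) + 1520) = 175 + ((1/(-8618 - 5195) - 14208) + 1520) = 175 + ((1/(-13813) - 14208) + 1520) = 175 + ((-1/13813 - 14208) + 1520) = 175 + (-196255105/13813 + 1520) = 175 - 175259345/13813 = -172842070/13813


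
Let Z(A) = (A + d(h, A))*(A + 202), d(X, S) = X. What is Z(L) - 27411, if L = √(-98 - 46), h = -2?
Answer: -27959 + 2400*I ≈ -27959.0 + 2400.0*I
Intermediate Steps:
L = 12*I (L = √(-144) = 12*I ≈ 12.0*I)
Z(A) = (-2 + A)*(202 + A) (Z(A) = (A - 2)*(A + 202) = (-2 + A)*(202 + A))
Z(L) - 27411 = (-404 + (12*I)² + 200*(12*I)) - 27411 = (-404 - 144 + 2400*I) - 27411 = (-548 + 2400*I) - 27411 = -27959 + 2400*I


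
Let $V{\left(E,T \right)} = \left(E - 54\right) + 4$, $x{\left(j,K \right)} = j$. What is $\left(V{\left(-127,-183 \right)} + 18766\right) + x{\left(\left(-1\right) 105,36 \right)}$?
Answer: $18484$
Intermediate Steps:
$V{\left(E,T \right)} = -50 + E$ ($V{\left(E,T \right)} = \left(-54 + E\right) + 4 = -50 + E$)
$\left(V{\left(-127,-183 \right)} + 18766\right) + x{\left(\left(-1\right) 105,36 \right)} = \left(\left(-50 - 127\right) + 18766\right) - 105 = \left(-177 + 18766\right) - 105 = 18589 - 105 = 18484$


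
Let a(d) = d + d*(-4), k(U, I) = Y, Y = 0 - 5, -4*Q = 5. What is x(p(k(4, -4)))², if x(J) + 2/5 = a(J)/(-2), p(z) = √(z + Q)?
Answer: (8 - 75*I)²/400 ≈ -13.902 - 3.0*I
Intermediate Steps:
Q = -5/4 (Q = -¼*5 = -5/4 ≈ -1.2500)
Y = -5
k(U, I) = -5
p(z) = √(-5/4 + z) (p(z) = √(z - 5/4) = √(-5/4 + z))
a(d) = -3*d (a(d) = d - 4*d = -3*d)
x(J) = -⅖ + 3*J/2 (x(J) = -⅖ - 3*J/(-2) = -⅖ - 3*J*(-½) = -⅖ + 3*J/2)
x(p(k(4, -4)))² = (-⅖ + 3*(√(-5 + 4*(-5))/2)/2)² = (-⅖ + 3*(√(-5 - 20)/2)/2)² = (-⅖ + 3*(√(-25)/2)/2)² = (-⅖ + 3*((5*I)/2)/2)² = (-⅖ + 3*(5*I/2)/2)² = (-⅖ + 15*I/4)²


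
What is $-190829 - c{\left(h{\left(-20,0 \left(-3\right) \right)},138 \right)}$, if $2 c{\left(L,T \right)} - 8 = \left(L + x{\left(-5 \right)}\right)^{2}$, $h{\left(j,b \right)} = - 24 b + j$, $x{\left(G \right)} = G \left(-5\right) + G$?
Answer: $-190833$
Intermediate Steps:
$x{\left(G \right)} = - 4 G$ ($x{\left(G \right)} = - 5 G + G = - 4 G$)
$h{\left(j,b \right)} = j - 24 b$
$c{\left(L,T \right)} = 4 + \frac{\left(20 + L\right)^{2}}{2}$ ($c{\left(L,T \right)} = 4 + \frac{\left(L - -20\right)^{2}}{2} = 4 + \frac{\left(L + 20\right)^{2}}{2} = 4 + \frac{\left(20 + L\right)^{2}}{2}$)
$-190829 - c{\left(h{\left(-20,0 \left(-3\right) \right)},138 \right)} = -190829 - \left(4 + \frac{\left(20 - \left(20 + 24 \cdot 0 \left(-3\right)\right)\right)^{2}}{2}\right) = -190829 - \left(4 + \frac{\left(20 - 20\right)^{2}}{2}\right) = -190829 - \left(4 + \frac{0^{2}}{2}\right) = -190829 - \left(4 + \frac{1}{2} \cdot 0\right) = -190829 - \left(4 + 0\right) = -190829 - 4 = -190833$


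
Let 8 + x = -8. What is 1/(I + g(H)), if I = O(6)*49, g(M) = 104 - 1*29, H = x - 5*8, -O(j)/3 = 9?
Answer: -1/1248 ≈ -0.00080128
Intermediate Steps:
x = -16 (x = -8 - 8 = -16)
O(j) = -27 (O(j) = -3*9 = -27)
H = -56 (H = -16 - 5*8 = -16 - 40 = -56)
g(M) = 75 (g(M) = 104 - 29 = 75)
I = -1323 (I = -27*49 = -1323)
1/(I + g(H)) = 1/(-1323 + 75) = 1/(-1248) = -1/1248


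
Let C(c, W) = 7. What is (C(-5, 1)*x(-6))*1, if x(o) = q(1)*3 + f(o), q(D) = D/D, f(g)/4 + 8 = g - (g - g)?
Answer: -371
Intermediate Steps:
f(g) = -32 + 4*g (f(g) = -32 + 4*(g - (g - g)) = -32 + 4*(g - 1*0) = -32 + 4*(g + 0) = -32 + 4*g)
q(D) = 1
x(o) = -29 + 4*o (x(o) = 1*3 + (-32 + 4*o) = 3 + (-32 + 4*o) = -29 + 4*o)
(C(-5, 1)*x(-6))*1 = (7*(-29 + 4*(-6)))*1 = (7*(-29 - 24))*1 = (7*(-53))*1 = -371*1 = -371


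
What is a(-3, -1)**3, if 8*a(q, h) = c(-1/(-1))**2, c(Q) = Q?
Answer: 1/512 ≈ 0.0019531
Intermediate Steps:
a(q, h) = 1/8 (a(q, h) = (-1/(-1))**2/8 = (-1*(-1))**2/8 = (1/8)*1**2 = (1/8)*1 = 1/8)
a(-3, -1)**3 = (1/8)**3 = 1/512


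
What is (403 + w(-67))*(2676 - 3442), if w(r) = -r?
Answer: -360020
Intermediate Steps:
(403 + w(-67))*(2676 - 3442) = (403 - 1*(-67))*(2676 - 3442) = (403 + 67)*(-766) = 470*(-766) = -360020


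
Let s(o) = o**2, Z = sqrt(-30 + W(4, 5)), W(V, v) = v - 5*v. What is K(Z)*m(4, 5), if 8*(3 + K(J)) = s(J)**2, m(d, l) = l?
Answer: 3095/2 ≈ 1547.5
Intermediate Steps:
W(V, v) = -4*v
Z = 5*I*sqrt(2) (Z = sqrt(-30 - 4*5) = sqrt(-30 - 20) = sqrt(-50) = 5*I*sqrt(2) ≈ 7.0711*I)
K(J) = -3 + J**4/8 (K(J) = -3 + (J**2)**2/8 = -3 + J**4/8)
K(Z)*m(4, 5) = (-3 + (5*I*sqrt(2))**4/8)*5 = (-3 + (1/8)*2500)*5 = (-3 + 625/2)*5 = (619/2)*5 = 3095/2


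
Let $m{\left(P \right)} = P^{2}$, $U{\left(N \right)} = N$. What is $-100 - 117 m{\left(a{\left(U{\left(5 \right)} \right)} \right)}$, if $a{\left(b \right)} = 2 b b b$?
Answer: $-7312600$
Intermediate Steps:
$a{\left(b \right)} = 2 b^{3}$ ($a{\left(b \right)} = 2 b b^{2} = 2 b^{3}$)
$-100 - 117 m{\left(a{\left(U{\left(5 \right)} \right)} \right)} = -100 - 117 \left(2 \cdot 5^{3}\right)^{2} = -100 - 117 \left(2 \cdot 125\right)^{2} = -100 - 117 \cdot 250^{2} = -100 - 7312500 = -7312600$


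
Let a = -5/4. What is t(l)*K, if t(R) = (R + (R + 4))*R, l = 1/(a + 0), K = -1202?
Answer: 57696/25 ≈ 2307.8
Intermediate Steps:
a = -5/4 (a = -5*¼ = -5/4 ≈ -1.2500)
l = -⅘ (l = 1/(-5/4 + 0) = 1/(-5/4) = -⅘ ≈ -0.80000)
t(R) = R*(4 + 2*R) (t(R) = (R + (4 + R))*R = (4 + 2*R)*R = R*(4 + 2*R))
t(l)*K = (2*(-⅘)*(2 - ⅘))*(-1202) = (2*(-⅘)*(6/5))*(-1202) = -48/25*(-1202) = 57696/25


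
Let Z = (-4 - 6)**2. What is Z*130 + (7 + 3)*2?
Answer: 13020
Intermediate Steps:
Z = 100 (Z = (-10)**2 = 100)
Z*130 + (7 + 3)*2 = 100*130 + (7 + 3)*2 = 13000 + 10*2 = 13000 + 20 = 13020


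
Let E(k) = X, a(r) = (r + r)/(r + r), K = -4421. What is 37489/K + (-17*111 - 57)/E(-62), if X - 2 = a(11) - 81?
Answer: 945047/57473 ≈ 16.443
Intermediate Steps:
a(r) = 1 (a(r) = (2*r)/((2*r)) = (2*r)*(1/(2*r)) = 1)
X = -78 (X = 2 + (1 - 81) = 2 - 80 = -78)
E(k) = -78
37489/K + (-17*111 - 57)/E(-62) = 37489/(-4421) + (-17*111 - 57)/(-78) = 37489*(-1/4421) + (-1887 - 57)*(-1/78) = -37489/4421 - 1944*(-1/78) = -37489/4421 + 324/13 = 945047/57473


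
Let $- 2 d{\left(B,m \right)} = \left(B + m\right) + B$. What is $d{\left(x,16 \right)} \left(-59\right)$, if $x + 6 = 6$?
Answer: $472$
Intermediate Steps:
$x = 0$ ($x = -6 + 6 = 0$)
$d{\left(B,m \right)} = - B - \frac{m}{2}$ ($d{\left(B,m \right)} = - \frac{\left(B + m\right) + B}{2} = - \frac{m + 2 B}{2} = - B - \frac{m}{2}$)
$d{\left(x,16 \right)} \left(-59\right) = \left(\left(-1\right) 0 - 8\right) \left(-59\right) = \left(0 - 8\right) \left(-59\right) = \left(-8\right) \left(-59\right) = 472$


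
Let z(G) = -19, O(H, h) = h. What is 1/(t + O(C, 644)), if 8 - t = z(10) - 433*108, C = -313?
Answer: 1/47435 ≈ 2.1081e-5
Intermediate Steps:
t = 46791 (t = 8 - (-19 - 433*108) = 8 - (-19 - 46764) = 8 - 1*(-46783) = 8 + 46783 = 46791)
1/(t + O(C, 644)) = 1/(46791 + 644) = 1/47435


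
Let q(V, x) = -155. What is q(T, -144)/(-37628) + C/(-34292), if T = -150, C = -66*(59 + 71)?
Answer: 82040875/322584844 ≈ 0.25432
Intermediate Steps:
C = -8580 (C = -66*130 = -8580)
q(T, -144)/(-37628) + C/(-34292) = -155/(-37628) - 8580/(-34292) = -155*(-1/37628) - 8580*(-1/34292) = 155/37628 + 2145/8573 = 82040875/322584844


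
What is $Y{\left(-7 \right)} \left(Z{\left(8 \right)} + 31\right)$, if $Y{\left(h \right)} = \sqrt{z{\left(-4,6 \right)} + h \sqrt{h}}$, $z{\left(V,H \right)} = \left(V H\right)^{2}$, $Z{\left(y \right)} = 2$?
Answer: $33 \sqrt{576 - 7 i \sqrt{7}} \approx 792.1 - 12.731 i$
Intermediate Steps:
$z{\left(V,H \right)} = H^{2} V^{2}$ ($z{\left(V,H \right)} = \left(H V\right)^{2} = H^{2} V^{2}$)
$Y{\left(h \right)} = \sqrt{576 + h^{\frac{3}{2}}}$ ($Y{\left(h \right)} = \sqrt{6^{2} \left(-4\right)^{2} + h \sqrt{h}} = \sqrt{36 \cdot 16 + h^{\frac{3}{2}}} = \sqrt{576 + h^{\frac{3}{2}}}$)
$Y{\left(-7 \right)} \left(Z{\left(8 \right)} + 31\right) = \sqrt{576 + \left(-7\right)^{\frac{3}{2}}} \left(2 + 31\right) = \sqrt{576 - 7 i \sqrt{7}} \cdot 33 = 33 \sqrt{576 - 7 i \sqrt{7}}$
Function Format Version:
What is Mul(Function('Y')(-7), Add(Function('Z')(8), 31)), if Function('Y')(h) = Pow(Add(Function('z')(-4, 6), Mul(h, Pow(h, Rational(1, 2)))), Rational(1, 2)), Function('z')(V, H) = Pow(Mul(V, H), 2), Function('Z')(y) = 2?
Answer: Mul(33, Pow(Add(576, Mul(-7, I, Pow(7, Rational(1, 2)))), Rational(1, 2))) ≈ Add(792.10, Mul(-12.731, I))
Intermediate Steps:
Function('z')(V, H) = Mul(Pow(H, 2), Pow(V, 2)) (Function('z')(V, H) = Pow(Mul(H, V), 2) = Mul(Pow(H, 2), Pow(V, 2)))
Function('Y')(h) = Pow(Add(576, Pow(h, Rational(3, 2))), Rational(1, 2)) (Function('Y')(h) = Pow(Add(Mul(Pow(6, 2), Pow(-4, 2)), Mul(h, Pow(h, Rational(1, 2)))), Rational(1, 2)) = Pow(Add(Mul(36, 16), Pow(h, Rational(3, 2))), Rational(1, 2)) = Pow(Add(576, Pow(h, Rational(3, 2))), Rational(1, 2)))
Mul(Function('Y')(-7), Add(Function('Z')(8), 31)) = Mul(Pow(Add(576, Pow(-7, Rational(3, 2))), Rational(1, 2)), Add(2, 31)) = Mul(Pow(Add(576, Mul(-7, I, Pow(7, Rational(1, 2)))), Rational(1, 2)), 33) = Mul(33, Pow(Add(576, Mul(-7, I, Pow(7, Rational(1, 2)))), Rational(1, 2)))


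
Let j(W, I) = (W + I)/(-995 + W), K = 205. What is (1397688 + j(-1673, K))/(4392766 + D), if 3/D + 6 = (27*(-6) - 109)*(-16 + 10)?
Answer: 503419462020/1582186458547 ≈ 0.31818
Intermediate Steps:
j(W, I) = (I + W)/(-995 + W)
D = 1/540 (D = 3/(-6 + (27*(-6) - 109)*(-16 + 10)) = 3/(-6 + (-162 - 109)*(-6)) = 3/(-6 - 271*(-6)) = 3/(-6 + 1626) = 3/1620 = 3*(1/1620) = 1/540 ≈ 0.0018519)
(1397688 + j(-1673, K))/(4392766 + D) = (1397688 + (205 - 1673)/(-995 - 1673))/(4392766 + 1/540) = (1397688 - 1468/(-2668))/(2372093641/540) = (1397688 - 1/2668*(-1468))*(540/2372093641) = (1397688 + 367/667)*(540/2372093641) = (932258263/667)*(540/2372093641) = 503419462020/1582186458547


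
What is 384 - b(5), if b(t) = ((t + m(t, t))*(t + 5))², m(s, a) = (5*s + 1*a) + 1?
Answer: -129216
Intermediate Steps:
m(s, a) = 1 + a + 5*s (m(s, a) = (5*s + a) + 1 = (a + 5*s) + 1 = 1 + a + 5*s)
b(t) = (1 + 7*t)²*(5 + t)² (b(t) = ((t + (1 + t + 5*t))*(t + 5))² = ((t + (1 + 6*t))*(5 + t))² = ((1 + 7*t)*(5 + t))² = (1 + 7*t)²*(5 + t)²)
384 - b(5) = 384 - (1 + 7*5)²*(5 + 5)² = 384 - (1 + 35)²*10² = 384 - 36²*100 = 384 - 1296*100 = 384 - 1*129600 = 384 - 129600 = -129216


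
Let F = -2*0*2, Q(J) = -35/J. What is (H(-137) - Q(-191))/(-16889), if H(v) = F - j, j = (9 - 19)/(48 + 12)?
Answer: 19/19354794 ≈ 9.8167e-7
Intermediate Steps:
j = -⅙ (j = -10/60 = -10*1/60 = -⅙ ≈ -0.16667)
F = 0 (F = 0*2 = 0)
H(v) = ⅙ (H(v) = 0 - 1*(-⅙) = 0 + ⅙ = ⅙)
(H(-137) - Q(-191))/(-16889) = (⅙ - (-35)/(-191))/(-16889) = (⅙ - (-35)*(-1)/191)*(-1/16889) = (⅙ - 1*35/191)*(-1/16889) = (⅙ - 35/191)*(-1/16889) = -19/1146*(-1/16889) = 19/19354794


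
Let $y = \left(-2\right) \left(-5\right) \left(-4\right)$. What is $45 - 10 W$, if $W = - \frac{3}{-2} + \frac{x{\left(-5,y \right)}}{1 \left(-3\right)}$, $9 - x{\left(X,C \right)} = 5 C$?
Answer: $\frac{2180}{3} \approx 726.67$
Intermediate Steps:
$y = -40$ ($y = 10 \left(-4\right) = -40$)
$x{\left(X,C \right)} = 9 - 5 C$
$W = - \frac{409}{6}$ ($W = - \frac{3}{-2} + \frac{9 - -200}{1 \left(-3\right)} = \left(-3\right) \left(- \frac{1}{2}\right) + \frac{9 + 200}{-3} = \frac{3}{2} + 209 \left(- \frac{1}{3}\right) = \frac{3}{2} - \frac{209}{3} = - \frac{409}{6} \approx -68.167$)
$45 - 10 W = 45 - - \frac{2045}{3} = 45 + \frac{2045}{3} = \frac{2180}{3}$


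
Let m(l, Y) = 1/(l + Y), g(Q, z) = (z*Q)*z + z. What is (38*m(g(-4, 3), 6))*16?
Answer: -608/27 ≈ -22.519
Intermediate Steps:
g(Q, z) = z + Q*z**2 (g(Q, z) = (Q*z)*z + z = Q*z**2 + z = z + Q*z**2)
m(l, Y) = 1/(Y + l)
(38*m(g(-4, 3), 6))*16 = (38/(6 + 3*(1 - 4*3)))*16 = (38/(6 + 3*(1 - 12)))*16 = (38/(6 + 3*(-11)))*16 = (38/(6 - 33))*16 = (38/(-27))*16 = (38*(-1/27))*16 = -38/27*16 = -608/27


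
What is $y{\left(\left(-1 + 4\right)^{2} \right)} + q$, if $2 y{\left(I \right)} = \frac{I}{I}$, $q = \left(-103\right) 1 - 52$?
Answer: $- \frac{309}{2} \approx -154.5$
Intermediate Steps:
$q = -155$ ($q = -103 - 52 = -155$)
$y{\left(I \right)} = \frac{1}{2}$ ($y{\left(I \right)} = \frac{I \frac{1}{I}}{2} = \frac{1}{2} \cdot 1 = \frac{1}{2}$)
$y{\left(\left(-1 + 4\right)^{2} \right)} + q = \frac{1}{2} - 155 = - \frac{309}{2}$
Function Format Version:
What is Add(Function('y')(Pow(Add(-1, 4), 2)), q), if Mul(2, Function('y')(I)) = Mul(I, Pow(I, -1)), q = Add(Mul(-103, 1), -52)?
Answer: Rational(-309, 2) ≈ -154.50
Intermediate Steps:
q = -155 (q = Add(-103, -52) = -155)
Function('y')(I) = Rational(1, 2) (Function('y')(I) = Mul(Rational(1, 2), Mul(I, Pow(I, -1))) = Mul(Rational(1, 2), 1) = Rational(1, 2))
Add(Function('y')(Pow(Add(-1, 4), 2)), q) = Add(Rational(1, 2), -155) = Rational(-309, 2)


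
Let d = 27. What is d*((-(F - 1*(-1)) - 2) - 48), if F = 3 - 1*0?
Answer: -1458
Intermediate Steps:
F = 3 (F = 3 + 0 = 3)
d*((-(F - 1*(-1)) - 2) - 48) = 27*((-(3 - 1*(-1)) - 2) - 48) = 27*((-(3 + 1) - 2) - 48) = 27*((-1*4 - 2) - 48) = 27*((-4 - 2) - 48) = 27*(-6 - 48) = 27*(-54) = -1458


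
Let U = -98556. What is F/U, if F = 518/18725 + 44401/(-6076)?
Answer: 5634431/76279058800 ≈ 7.3866e-5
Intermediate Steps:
F = -16903293/2321900 (F = 518*(1/18725) + 44401*(-1/6076) = 74/2675 - 6343/868 = -16903293/2321900 ≈ -7.2799)
F/U = -16903293/2321900/(-98556) = -16903293/2321900*(-1/98556) = 5634431/76279058800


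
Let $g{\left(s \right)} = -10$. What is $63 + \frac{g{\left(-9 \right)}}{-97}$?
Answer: $\frac{6121}{97} \approx 63.103$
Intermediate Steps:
$63 + \frac{g{\left(-9 \right)}}{-97} = 63 + \frac{1}{-97} \left(-10\right) = 63 - - \frac{10}{97} = 63 + \frac{10}{97} = \frac{6121}{97}$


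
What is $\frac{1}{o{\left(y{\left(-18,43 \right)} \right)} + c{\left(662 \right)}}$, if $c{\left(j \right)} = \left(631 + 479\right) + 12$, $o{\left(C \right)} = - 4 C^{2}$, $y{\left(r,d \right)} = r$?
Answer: $- \frac{1}{174} \approx -0.0057471$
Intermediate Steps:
$c{\left(j \right)} = 1122$ ($c{\left(j \right)} = 1110 + 12 = 1122$)
$\frac{1}{o{\left(y{\left(-18,43 \right)} \right)} + c{\left(662 \right)}} = \frac{1}{- 4 \left(-18\right)^{2} + 1122} = \frac{1}{\left(-4\right) 324 + 1122} = \frac{1}{-1296 + 1122} = \frac{1}{-174} = - \frac{1}{174}$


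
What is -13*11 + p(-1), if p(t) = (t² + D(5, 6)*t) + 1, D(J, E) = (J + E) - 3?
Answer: -149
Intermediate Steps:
D(J, E) = -3 + E + J (D(J, E) = (E + J) - 3 = -3 + E + J)
p(t) = 1 + t² + 8*t (p(t) = (t² + (-3 + 6 + 5)*t) + 1 = (t² + 8*t) + 1 = 1 + t² + 8*t)
-13*11 + p(-1) = -13*11 + (1 + (-1)² + 8*(-1)) = -143 + (1 + 1 - 8) = -143 - 6 = -149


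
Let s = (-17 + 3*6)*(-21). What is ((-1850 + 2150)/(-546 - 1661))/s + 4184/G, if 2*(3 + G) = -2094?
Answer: -4609544/1158675 ≈ -3.9783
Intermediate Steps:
G = -1050 (G = -3 + (½)*(-2094) = -3 - 1047 = -1050)
s = -21 (s = (-17 + 18)*(-21) = 1*(-21) = -21)
((-1850 + 2150)/(-546 - 1661))/s + 4184/G = ((-1850 + 2150)/(-546 - 1661))/(-21) + 4184/(-1050) = (300/(-2207))*(-1/21) + 4184*(-1/1050) = (300*(-1/2207))*(-1/21) - 2092/525 = -300/2207*(-1/21) - 2092/525 = 100/15449 - 2092/525 = -4609544/1158675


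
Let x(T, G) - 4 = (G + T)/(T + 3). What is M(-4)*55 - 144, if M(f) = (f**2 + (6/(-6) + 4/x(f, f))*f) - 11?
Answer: 833/3 ≈ 277.67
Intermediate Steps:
x(T, G) = 4 + (G + T)/(3 + T) (x(T, G) = 4 + (G + T)/(T + 3) = 4 + (G + T)/(3 + T))
M(f) = -11 + f**2 + f*(-1 + 4*(3 + f)/(12 + 6*f)) (M(f) = (f**2 + (6/(-6) + 4/(((12 + f + 5*f)/(3 + f))))*f) - 11 = (f**2 + (6*(-1/6) + 4/(((12 + 6*f)/(3 + f))))*f) - 11 = (f**2 + (-1 + 4*((3 + f)/(12 + 6*f)))*f) - 11 = (f**2 + (-1 + 4*(3 + f)/(12 + 6*f))*f) - 11 = (f**2 + f*(-1 + 4*(3 + f)/(12 + 6*f))) - 11 = -11 + f**2 + f*(-1 + 4*(3 + f)/(12 + 6*f)))
M(-4)*55 - 144 = ((-22 + (-4)**3 - 11*(-4) + (5/3)*(-4)**2)/(2 - 4))*55 - 144 = ((-22 - 64 + 44 + (5/3)*16)/(-2))*55 - 144 = -(-22 - 64 + 44 + 80/3)/2*55 - 144 = -1/2*(-46/3)*55 - 144 = (23/3)*55 - 144 = 1265/3 - 144 = 833/3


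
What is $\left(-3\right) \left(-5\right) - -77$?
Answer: $92$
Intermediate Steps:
$\left(-3\right) \left(-5\right) - -77 = 15 + 77 = 92$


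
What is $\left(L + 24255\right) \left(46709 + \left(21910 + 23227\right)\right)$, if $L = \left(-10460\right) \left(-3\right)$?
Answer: $5109852210$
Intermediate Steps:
$L = 31380$
$\left(L + 24255\right) \left(46709 + \left(21910 + 23227\right)\right) = \left(31380 + 24255\right) \left(46709 + \left(21910 + 23227\right)\right) = 55635 \left(46709 + 45137\right) = 55635 \cdot 91846 = 5109852210$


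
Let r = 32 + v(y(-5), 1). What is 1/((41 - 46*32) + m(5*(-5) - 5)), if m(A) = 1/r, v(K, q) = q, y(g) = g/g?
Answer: -33/47222 ≈ -0.00069883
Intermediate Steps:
y(g) = 1
r = 33 (r = 32 + 1 = 33)
m(A) = 1/33
1/((41 - 46*32) + m(5*(-5) - 5)) = 1/((41 - 46*32) + 1/33) = 1/((41 - 1472) + 1/33) = 1/(-1431 + 1/33) = 1/(-47222/33) = -33/47222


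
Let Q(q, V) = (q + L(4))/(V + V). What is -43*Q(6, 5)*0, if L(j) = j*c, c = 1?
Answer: 0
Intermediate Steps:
L(j) = j (L(j) = j*1 = j)
Q(q, V) = (4 + q)/(2*V) (Q(q, V) = (q + 4)/(V + V) = (4 + q)/((2*V)) = (4 + q)*(1/(2*V)) = (4 + q)/(2*V))
-43*Q(6, 5)*0 = -43*(4 + 6)/(2*5)*0 = -43*10/(2*5)*0 = -43*1*0 = -43*0 = 0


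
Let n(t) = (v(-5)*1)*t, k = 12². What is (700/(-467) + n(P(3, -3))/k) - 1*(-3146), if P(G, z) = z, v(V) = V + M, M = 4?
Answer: 70487603/22416 ≈ 3144.5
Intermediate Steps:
v(V) = 4 + V (v(V) = V + 4 = 4 + V)
k = 144
n(t) = -t (n(t) = ((4 - 5)*1)*t = (-1*1)*t = -t)
(700/(-467) + n(P(3, -3))/k) - 1*(-3146) = (700/(-467) - 1*(-3)/144) - 1*(-3146) = (700*(-1/467) + 3*(1/144)) + 3146 = (-700/467 + 1/48) + 3146 = -33133/22416 + 3146 = 70487603/22416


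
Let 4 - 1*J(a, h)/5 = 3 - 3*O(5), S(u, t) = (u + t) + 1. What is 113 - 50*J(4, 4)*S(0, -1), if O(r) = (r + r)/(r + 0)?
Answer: 113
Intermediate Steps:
O(r) = 2 (O(r) = (2*r)/r = 2)
S(u, t) = 1 + t + u (S(u, t) = (t + u) + 1 = 1 + t + u)
J(a, h) = 35 (J(a, h) = 20 - 5*(3 - 3*2) = 20 - 5*(3 - 6) = 20 - 5*(-3) = 20 + 15 = 35)
113 - 50*J(4, 4)*S(0, -1) = 113 - 1750*(1 - 1 + 0) = 113 - 1750*0 = 113 - 50*0 = 113 + 0 = 113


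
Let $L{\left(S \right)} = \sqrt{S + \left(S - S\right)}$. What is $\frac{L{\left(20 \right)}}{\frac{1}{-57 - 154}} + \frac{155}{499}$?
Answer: $\frac{155}{499} - 422 \sqrt{5} \approx -943.31$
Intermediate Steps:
$L{\left(S \right)} = \sqrt{S}$ ($L{\left(S \right)} = \sqrt{S + 0} = \sqrt{S}$)
$\frac{L{\left(20 \right)}}{\frac{1}{-57 - 154}} + \frac{155}{499} = \frac{\sqrt{20}}{\frac{1}{-57 - 154}} + \frac{155}{499} = \frac{2 \sqrt{5}}{\frac{1}{-211}} + 155 \cdot \frac{1}{499} = \frac{2 \sqrt{5}}{- \frac{1}{211}} + \frac{155}{499} = 2 \sqrt{5} \left(-211\right) + \frac{155}{499} = - 422 \sqrt{5} + \frac{155}{499} = \frac{155}{499} - 422 \sqrt{5}$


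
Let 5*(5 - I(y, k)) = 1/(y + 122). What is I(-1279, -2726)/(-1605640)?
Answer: -14463/4644313700 ≈ -3.1141e-6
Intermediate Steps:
I(y, k) = 5 - 1/(5*(122 + y)) (I(y, k) = 5 - 1/(5*(y + 122)) = 5 - 1/(5*(122 + y)))
I(-1279, -2726)/(-1605640) = ((3049 + 25*(-1279))/(5*(122 - 1279)))/(-1605640) = ((1/5)*(3049 - 31975)/(-1157))*(-1/1605640) = ((1/5)*(-1/1157)*(-28926))*(-1/1605640) = (28926/5785)*(-1/1605640) = -14463/4644313700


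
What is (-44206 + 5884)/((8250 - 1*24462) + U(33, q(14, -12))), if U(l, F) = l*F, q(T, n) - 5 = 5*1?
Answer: 6387/2647 ≈ 2.4129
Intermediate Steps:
q(T, n) = 10 (q(T, n) = 5 + 5*1 = 5 + 5 = 10)
U(l, F) = F*l
(-44206 + 5884)/((8250 - 1*24462) + U(33, q(14, -12))) = (-44206 + 5884)/((8250 - 1*24462) + 10*33) = -38322/((8250 - 24462) + 330) = -38322/(-16212 + 330) = -38322/(-15882) = -38322*(-1/15882) = 6387/2647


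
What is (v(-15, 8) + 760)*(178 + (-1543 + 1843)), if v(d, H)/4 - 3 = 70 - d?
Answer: 531536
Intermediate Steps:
v(d, H) = 292 - 4*d (v(d, H) = 12 + 4*(70 - d) = 12 + (280 - 4*d) = 292 - 4*d)
(v(-15, 8) + 760)*(178 + (-1543 + 1843)) = ((292 - 4*(-15)) + 760)*(178 + (-1543 + 1843)) = ((292 + 60) + 760)*(178 + 300) = (352 + 760)*478 = 1112*478 = 531536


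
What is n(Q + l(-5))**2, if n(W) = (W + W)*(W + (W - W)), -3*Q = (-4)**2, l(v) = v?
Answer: 3694084/81 ≈ 45606.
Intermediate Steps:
Q = -16/3 (Q = -1/3*(-4)**2 = -1/3*16 = -16/3 ≈ -5.3333)
n(W) = 2*W**2 (n(W) = (2*W)*(W + 0) = (2*W)*W = 2*W**2)
n(Q + l(-5))**2 = (2*(-16/3 - 5)**2)**2 = (2*(-31/3)**2)**2 = (2*(961/9))**2 = (1922/9)**2 = 3694084/81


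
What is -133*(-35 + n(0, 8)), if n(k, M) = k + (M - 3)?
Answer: 3990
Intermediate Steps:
n(k, M) = -3 + M + k (n(k, M) = k + (-3 + M) = -3 + M + k)
-133*(-35 + n(0, 8)) = -133*(-35 + (-3 + 8 + 0)) = -133*(-35 + 5) = -133*(-30) = 3990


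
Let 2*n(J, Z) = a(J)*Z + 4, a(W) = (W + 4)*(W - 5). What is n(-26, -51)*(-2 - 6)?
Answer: 139112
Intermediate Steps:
a(W) = (-5 + W)*(4 + W) (a(W) = (4 + W)*(-5 + W) = (-5 + W)*(4 + W))
n(J, Z) = 2 + Z*(-20 + J² - J)/2 (n(J, Z) = ((-20 + J² - J)*Z + 4)/2 = (Z*(-20 + J² - J) + 4)/2 = (4 + Z*(-20 + J² - J))/2 = 2 + Z*(-20 + J² - J)/2)
n(-26, -51)*(-2 - 6) = (2 - ½*(-51)*(20 - 26 - 1*(-26)²))*(-2 - 6) = (2 - ½*(-51)*(20 - 26 - 1*676))*(-8) = (2 - ½*(-51)*(20 - 26 - 676))*(-8) = (2 - ½*(-51)*(-682))*(-8) = (2 - 17391)*(-8) = -17389*(-8) = 139112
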